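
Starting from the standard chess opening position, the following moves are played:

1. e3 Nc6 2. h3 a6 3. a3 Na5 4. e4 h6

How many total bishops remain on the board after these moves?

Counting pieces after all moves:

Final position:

  a b c d e f g h
  ─────────────────
8│♜ · ♝ ♛ ♚ ♝ ♞ ♜│8
7│· ♟ ♟ ♟ ♟ ♟ ♟ ·│7
6│♟ · · · · · · ♟│6
5│♞ · · · · · · ·│5
4│· · · · ♙ · · ·│4
3│♙ · · · · · · ♙│3
2│· ♙ ♙ ♙ · ♙ ♙ ·│2
1│♖ ♘ ♗ ♕ ♔ ♗ ♘ ♖│1
  ─────────────────
  a b c d e f g h


4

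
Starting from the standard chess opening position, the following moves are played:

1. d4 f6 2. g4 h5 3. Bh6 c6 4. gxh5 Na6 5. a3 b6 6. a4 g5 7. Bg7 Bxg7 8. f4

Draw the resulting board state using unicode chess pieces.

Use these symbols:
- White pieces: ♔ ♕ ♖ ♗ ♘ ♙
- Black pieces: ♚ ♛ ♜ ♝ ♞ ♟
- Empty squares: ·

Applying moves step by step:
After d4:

♜ ♞ ♝ ♛ ♚ ♝ ♞ ♜
♟ ♟ ♟ ♟ ♟ ♟ ♟ ♟
· · · · · · · ·
· · · · · · · ·
· · · ♙ · · · ·
· · · · · · · ·
♙ ♙ ♙ · ♙ ♙ ♙ ♙
♖ ♘ ♗ ♕ ♔ ♗ ♘ ♖


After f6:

♜ ♞ ♝ ♛ ♚ ♝ ♞ ♜
♟ ♟ ♟ ♟ ♟ · ♟ ♟
· · · · · ♟ · ·
· · · · · · · ·
· · · ♙ · · · ·
· · · · · · · ·
♙ ♙ ♙ · ♙ ♙ ♙ ♙
♖ ♘ ♗ ♕ ♔ ♗ ♘ ♖


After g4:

♜ ♞ ♝ ♛ ♚ ♝ ♞ ♜
♟ ♟ ♟ ♟ ♟ · ♟ ♟
· · · · · ♟ · ·
· · · · · · · ·
· · · ♙ · · ♙ ·
· · · · · · · ·
♙ ♙ ♙ · ♙ ♙ · ♙
♖ ♘ ♗ ♕ ♔ ♗ ♘ ♖


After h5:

♜ ♞ ♝ ♛ ♚ ♝ ♞ ♜
♟ ♟ ♟ ♟ ♟ · ♟ ·
· · · · · ♟ · ·
· · · · · · · ♟
· · · ♙ · · ♙ ·
· · · · · · · ·
♙ ♙ ♙ · ♙ ♙ · ♙
♖ ♘ ♗ ♕ ♔ ♗ ♘ ♖


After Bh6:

♜ ♞ ♝ ♛ ♚ ♝ ♞ ♜
♟ ♟ ♟ ♟ ♟ · ♟ ·
· · · · · ♟ · ♗
· · · · · · · ♟
· · · ♙ · · ♙ ·
· · · · · · · ·
♙ ♙ ♙ · ♙ ♙ · ♙
♖ ♘ · ♕ ♔ ♗ ♘ ♖


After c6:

♜ ♞ ♝ ♛ ♚ ♝ ♞ ♜
♟ ♟ · ♟ ♟ · ♟ ·
· · ♟ · · ♟ · ♗
· · · · · · · ♟
· · · ♙ · · ♙ ·
· · · · · · · ·
♙ ♙ ♙ · ♙ ♙ · ♙
♖ ♘ · ♕ ♔ ♗ ♘ ♖


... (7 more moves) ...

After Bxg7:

♜ · ♝ ♛ ♚ · ♞ ♜
♟ · · ♟ ♟ · ♝ ·
♞ ♟ ♟ · · ♟ · ·
· · · · · · ♟ ♙
♙ · · ♙ · · · ·
· · · · · · · ·
· ♙ ♙ · ♙ ♙ · ♙
♖ ♘ · ♕ ♔ ♗ ♘ ♖


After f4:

♜ · ♝ ♛ ♚ · ♞ ♜
♟ · · ♟ ♟ · ♝ ·
♞ ♟ ♟ · · ♟ · ·
· · · · · · ♟ ♙
♙ · · ♙ · ♙ · ·
· · · · · · · ·
· ♙ ♙ · ♙ · · ♙
♖ ♘ · ♕ ♔ ♗ ♘ ♖



  a b c d e f g h
  ─────────────────
8│♜ · ♝ ♛ ♚ · ♞ ♜│8
7│♟ · · ♟ ♟ · ♝ ·│7
6│♞ ♟ ♟ · · ♟ · ·│6
5│· · · · · · ♟ ♙│5
4│♙ · · ♙ · ♙ · ·│4
3│· · · · · · · ·│3
2│· ♙ ♙ · ♙ · · ♙│2
1│♖ ♘ · ♕ ♔ ♗ ♘ ♖│1
  ─────────────────
  a b c d e f g h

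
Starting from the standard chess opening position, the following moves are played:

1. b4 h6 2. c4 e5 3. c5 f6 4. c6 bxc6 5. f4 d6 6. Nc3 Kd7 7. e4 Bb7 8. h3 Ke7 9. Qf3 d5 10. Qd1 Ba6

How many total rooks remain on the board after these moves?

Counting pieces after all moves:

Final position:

  a b c d e f g h
  ─────────────────
8│♜ ♞ · ♛ · ♝ ♞ ♜│8
7│♟ · ♟ · ♚ · ♟ ·│7
6│♝ · ♟ · · ♟ · ♟│6
5│· · · ♟ ♟ · · ·│5
4│· ♙ · · ♙ ♙ · ·│4
3│· · ♘ · · · · ♙│3
2│♙ · · ♙ · · ♙ ·│2
1│♖ · ♗ ♕ ♔ ♗ ♘ ♖│1
  ─────────────────
  a b c d e f g h


4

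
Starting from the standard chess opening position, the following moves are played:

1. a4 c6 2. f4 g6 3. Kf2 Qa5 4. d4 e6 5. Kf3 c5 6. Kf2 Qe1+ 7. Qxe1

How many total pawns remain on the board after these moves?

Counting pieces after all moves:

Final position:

  a b c d e f g h
  ─────────────────
8│♜ ♞ ♝ · ♚ ♝ ♞ ♜│8
7│♟ ♟ · ♟ · ♟ · ♟│7
6│· · · · ♟ · ♟ ·│6
5│· · ♟ · · · · ·│5
4│♙ · · ♙ · ♙ · ·│4
3│· · · · · · · ·│3
2│· ♙ ♙ · ♙ ♔ ♙ ♙│2
1│♖ ♘ ♗ · ♕ ♗ ♘ ♖│1
  ─────────────────
  a b c d e f g h


16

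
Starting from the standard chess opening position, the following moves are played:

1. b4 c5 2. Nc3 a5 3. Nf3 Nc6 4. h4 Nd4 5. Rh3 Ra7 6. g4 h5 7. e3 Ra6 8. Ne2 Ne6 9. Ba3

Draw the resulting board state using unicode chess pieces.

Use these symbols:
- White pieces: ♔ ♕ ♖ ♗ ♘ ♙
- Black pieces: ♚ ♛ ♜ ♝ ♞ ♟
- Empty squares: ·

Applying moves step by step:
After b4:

♜ ♞ ♝ ♛ ♚ ♝ ♞ ♜
♟ ♟ ♟ ♟ ♟ ♟ ♟ ♟
· · · · · · · ·
· · · · · · · ·
· ♙ · · · · · ·
· · · · · · · ·
♙ · ♙ ♙ ♙ ♙ ♙ ♙
♖ ♘ ♗ ♕ ♔ ♗ ♘ ♖


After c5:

♜ ♞ ♝ ♛ ♚ ♝ ♞ ♜
♟ ♟ · ♟ ♟ ♟ ♟ ♟
· · · · · · · ·
· · ♟ · · · · ·
· ♙ · · · · · ·
· · · · · · · ·
♙ · ♙ ♙ ♙ ♙ ♙ ♙
♖ ♘ ♗ ♕ ♔ ♗ ♘ ♖


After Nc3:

♜ ♞ ♝ ♛ ♚ ♝ ♞ ♜
♟ ♟ · ♟ ♟ ♟ ♟ ♟
· · · · · · · ·
· · ♟ · · · · ·
· ♙ · · · · · ·
· · ♘ · · · · ·
♙ · ♙ ♙ ♙ ♙ ♙ ♙
♖ · ♗ ♕ ♔ ♗ ♘ ♖


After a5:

♜ ♞ ♝ ♛ ♚ ♝ ♞ ♜
· ♟ · ♟ ♟ ♟ ♟ ♟
· · · · · · · ·
♟ · ♟ · · · · ·
· ♙ · · · · · ·
· · ♘ · · · · ·
♙ · ♙ ♙ ♙ ♙ ♙ ♙
♖ · ♗ ♕ ♔ ♗ ♘ ♖


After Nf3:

♜ ♞ ♝ ♛ ♚ ♝ ♞ ♜
· ♟ · ♟ ♟ ♟ ♟ ♟
· · · · · · · ·
♟ · ♟ · · · · ·
· ♙ · · · · · ·
· · ♘ · · ♘ · ·
♙ · ♙ ♙ ♙ ♙ ♙ ♙
♖ · ♗ ♕ ♔ ♗ · ♖


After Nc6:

♜ · ♝ ♛ ♚ ♝ ♞ ♜
· ♟ · ♟ ♟ ♟ ♟ ♟
· · ♞ · · · · ·
♟ · ♟ · · · · ·
· ♙ · · · · · ·
· · ♘ · · ♘ · ·
♙ · ♙ ♙ ♙ ♙ ♙ ♙
♖ · ♗ ♕ ♔ ♗ · ♖


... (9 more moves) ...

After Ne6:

· · ♝ ♛ ♚ ♝ ♞ ♜
· ♟ · ♟ ♟ ♟ ♟ ·
♜ · · · ♞ · · ·
♟ · ♟ · · · · ♟
· ♙ · · · · ♙ ♙
· · · · ♙ ♘ · ♖
♙ · ♙ ♙ ♘ ♙ · ·
♖ · ♗ ♕ ♔ ♗ · ·


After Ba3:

· · ♝ ♛ ♚ ♝ ♞ ♜
· ♟ · ♟ ♟ ♟ ♟ ·
♜ · · · ♞ · · ·
♟ · ♟ · · · · ♟
· ♙ · · · · ♙ ♙
♗ · · · ♙ ♘ · ♖
♙ · ♙ ♙ ♘ ♙ · ·
♖ · · ♕ ♔ ♗ · ·



  a b c d e f g h
  ─────────────────
8│· · ♝ ♛ ♚ ♝ ♞ ♜│8
7│· ♟ · ♟ ♟ ♟ ♟ ·│7
6│♜ · · · ♞ · · ·│6
5│♟ · ♟ · · · · ♟│5
4│· ♙ · · · · ♙ ♙│4
3│♗ · · · ♙ ♘ · ♖│3
2│♙ · ♙ ♙ ♘ ♙ · ·│2
1│♖ · · ♕ ♔ ♗ · ·│1
  ─────────────────
  a b c d e f g h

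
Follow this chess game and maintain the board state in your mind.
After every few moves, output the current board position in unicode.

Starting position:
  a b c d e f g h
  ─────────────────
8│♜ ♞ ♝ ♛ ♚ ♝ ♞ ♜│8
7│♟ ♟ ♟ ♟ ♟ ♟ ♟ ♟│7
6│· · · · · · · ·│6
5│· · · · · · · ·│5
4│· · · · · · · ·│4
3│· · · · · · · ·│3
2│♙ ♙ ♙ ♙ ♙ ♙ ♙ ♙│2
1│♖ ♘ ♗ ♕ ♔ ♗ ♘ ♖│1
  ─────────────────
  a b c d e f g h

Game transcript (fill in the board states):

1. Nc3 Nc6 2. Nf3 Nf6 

  a b c d e f g h
  ─────────────────
8│♜ · ♝ ♛ ♚ ♝ · ♜│8
7│♟ ♟ ♟ ♟ ♟ ♟ ♟ ♟│7
6│· · ♞ · · ♞ · ·│6
5│· · · · · · · ·│5
4│· · · · · · · ·│4
3│· · ♘ · · ♘ · ·│3
2│♙ ♙ ♙ ♙ ♙ ♙ ♙ ♙│2
1│♖ · ♗ ♕ ♔ ♗ · ♖│1
  ─────────────────
  a b c d e f g h

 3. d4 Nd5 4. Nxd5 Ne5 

  a b c d e f g h
  ─────────────────
8│♜ · ♝ ♛ ♚ ♝ · ♜│8
7│♟ ♟ ♟ ♟ ♟ ♟ ♟ ♟│7
6│· · · · · · · ·│6
5│· · · ♘ ♞ · · ·│5
4│· · · ♙ · · · ·│4
3│· · · · · ♘ · ·│3
2│♙ ♙ ♙ · ♙ ♙ ♙ ♙│2
1│♖ · ♗ ♕ ♔ ♗ · ♖│1
  ─────────────────
  a b c d e f g h

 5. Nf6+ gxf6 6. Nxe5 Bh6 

  a b c d e f g h
  ─────────────────
8│♜ · ♝ ♛ ♚ · · ♜│8
7│♟ ♟ ♟ ♟ ♟ ♟ · ♟│7
6│· · · · · ♟ · ♝│6
5│· · · · ♘ · · ·│5
4│· · · ♙ · · · ·│4
3│· · · · · · · ·│3
2│♙ ♙ ♙ · ♙ ♙ ♙ ♙│2
1│♖ · ♗ ♕ ♔ ♗ · ♖│1
  ─────────────────
  a b c d e f g h

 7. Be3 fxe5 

  a b c d e f g h
  ─────────────────
8│♜ · ♝ ♛ ♚ · · ♜│8
7│♟ ♟ ♟ ♟ ♟ ♟ · ♟│7
6│· · · · · · · ♝│6
5│· · · · ♟ · · ·│5
4│· · · ♙ · · · ·│4
3│· · · · ♗ · · ·│3
2│♙ ♙ ♙ · ♙ ♙ ♙ ♙│2
1│♖ · · ♕ ♔ ♗ · ♖│1
  ─────────────────
  a b c d e f g h


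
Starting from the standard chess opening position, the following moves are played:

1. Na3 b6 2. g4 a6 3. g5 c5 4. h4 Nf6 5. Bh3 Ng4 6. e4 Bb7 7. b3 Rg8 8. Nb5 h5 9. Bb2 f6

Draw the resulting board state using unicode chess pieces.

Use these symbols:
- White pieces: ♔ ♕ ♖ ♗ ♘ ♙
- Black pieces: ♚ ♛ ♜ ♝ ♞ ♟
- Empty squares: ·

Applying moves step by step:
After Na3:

♜ ♞ ♝ ♛ ♚ ♝ ♞ ♜
♟ ♟ ♟ ♟ ♟ ♟ ♟ ♟
· · · · · · · ·
· · · · · · · ·
· · · · · · · ·
♘ · · · · · · ·
♙ ♙ ♙ ♙ ♙ ♙ ♙ ♙
♖ · ♗ ♕ ♔ ♗ ♘ ♖


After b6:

♜ ♞ ♝ ♛ ♚ ♝ ♞ ♜
♟ · ♟ ♟ ♟ ♟ ♟ ♟
· ♟ · · · · · ·
· · · · · · · ·
· · · · · · · ·
♘ · · · · · · ·
♙ ♙ ♙ ♙ ♙ ♙ ♙ ♙
♖ · ♗ ♕ ♔ ♗ ♘ ♖


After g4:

♜ ♞ ♝ ♛ ♚ ♝ ♞ ♜
♟ · ♟ ♟ ♟ ♟ ♟ ♟
· ♟ · · · · · ·
· · · · · · · ·
· · · · · · ♙ ·
♘ · · · · · · ·
♙ ♙ ♙ ♙ ♙ ♙ · ♙
♖ · ♗ ♕ ♔ ♗ ♘ ♖


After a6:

♜ ♞ ♝ ♛ ♚ ♝ ♞ ♜
· · ♟ ♟ ♟ ♟ ♟ ♟
♟ ♟ · · · · · ·
· · · · · · · ·
· · · · · · ♙ ·
♘ · · · · · · ·
♙ ♙ ♙ ♙ ♙ ♙ · ♙
♖ · ♗ ♕ ♔ ♗ ♘ ♖


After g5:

♜ ♞ ♝ ♛ ♚ ♝ ♞ ♜
· · ♟ ♟ ♟ ♟ ♟ ♟
♟ ♟ · · · · · ·
· · · · · · ♙ ·
· · · · · · · ·
♘ · · · · · · ·
♙ ♙ ♙ ♙ ♙ ♙ · ♙
♖ · ♗ ♕ ♔ ♗ ♘ ♖


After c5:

♜ ♞ ♝ ♛ ♚ ♝ ♞ ♜
· · · ♟ ♟ ♟ ♟ ♟
♟ ♟ · · · · · ·
· · ♟ · · · ♙ ·
· · · · · · · ·
♘ · · · · · · ·
♙ ♙ ♙ ♙ ♙ ♙ · ♙
♖ · ♗ ♕ ♔ ♗ ♘ ♖


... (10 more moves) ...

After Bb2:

♜ ♞ · ♛ ♚ ♝ ♜ ·
· ♝ · ♟ ♟ ♟ ♟ ·
♟ ♟ · · · · · ·
· ♘ ♟ · · · ♙ ♟
· · · · ♙ · ♞ ♙
· ♙ · · · · · ♗
♙ ♗ ♙ ♙ · ♙ · ·
♖ · · ♕ ♔ · ♘ ♖


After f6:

♜ ♞ · ♛ ♚ ♝ ♜ ·
· ♝ · ♟ ♟ · ♟ ·
♟ ♟ · · · ♟ · ·
· ♘ ♟ · · · ♙ ♟
· · · · ♙ · ♞ ♙
· ♙ · · · · · ♗
♙ ♗ ♙ ♙ · ♙ · ·
♖ · · ♕ ♔ · ♘ ♖



  a b c d e f g h
  ─────────────────
8│♜ ♞ · ♛ ♚ ♝ ♜ ·│8
7│· ♝ · ♟ ♟ · ♟ ·│7
6│♟ ♟ · · · ♟ · ·│6
5│· ♘ ♟ · · · ♙ ♟│5
4│· · · · ♙ · ♞ ♙│4
3│· ♙ · · · · · ♗│3
2│♙ ♗ ♙ ♙ · ♙ · ·│2
1│♖ · · ♕ ♔ · ♘ ♖│1
  ─────────────────
  a b c d e f g h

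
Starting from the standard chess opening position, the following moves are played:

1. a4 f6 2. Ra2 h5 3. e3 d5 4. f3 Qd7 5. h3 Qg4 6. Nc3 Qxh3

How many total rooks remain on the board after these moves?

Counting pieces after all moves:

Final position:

  a b c d e f g h
  ─────────────────
8│♜ ♞ ♝ · ♚ ♝ ♞ ♜│8
7│♟ ♟ ♟ · ♟ · ♟ ·│7
6│· · · · · ♟ · ·│6
5│· · · ♟ · · · ♟│5
4│♙ · · · · · · ·│4
3│· · ♘ · ♙ ♙ · ♛│3
2│♖ ♙ ♙ ♙ · · ♙ ·│2
1│· · ♗ ♕ ♔ ♗ ♘ ♖│1
  ─────────────────
  a b c d e f g h


4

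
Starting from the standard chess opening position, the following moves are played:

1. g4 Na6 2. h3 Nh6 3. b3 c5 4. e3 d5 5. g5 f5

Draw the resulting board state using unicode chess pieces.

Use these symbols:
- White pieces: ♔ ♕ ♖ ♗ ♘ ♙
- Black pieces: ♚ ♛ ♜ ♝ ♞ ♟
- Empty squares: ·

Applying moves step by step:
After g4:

♜ ♞ ♝ ♛ ♚ ♝ ♞ ♜
♟ ♟ ♟ ♟ ♟ ♟ ♟ ♟
· · · · · · · ·
· · · · · · · ·
· · · · · · ♙ ·
· · · · · · · ·
♙ ♙ ♙ ♙ ♙ ♙ · ♙
♖ ♘ ♗ ♕ ♔ ♗ ♘ ♖


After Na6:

♜ · ♝ ♛ ♚ ♝ ♞ ♜
♟ ♟ ♟ ♟ ♟ ♟ ♟ ♟
♞ · · · · · · ·
· · · · · · · ·
· · · · · · ♙ ·
· · · · · · · ·
♙ ♙ ♙ ♙ ♙ ♙ · ♙
♖ ♘ ♗ ♕ ♔ ♗ ♘ ♖


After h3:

♜ · ♝ ♛ ♚ ♝ ♞ ♜
♟ ♟ ♟ ♟ ♟ ♟ ♟ ♟
♞ · · · · · · ·
· · · · · · · ·
· · · · · · ♙ ·
· · · · · · · ♙
♙ ♙ ♙ ♙ ♙ ♙ · ·
♖ ♘ ♗ ♕ ♔ ♗ ♘ ♖


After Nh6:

♜ · ♝ ♛ ♚ ♝ · ♜
♟ ♟ ♟ ♟ ♟ ♟ ♟ ♟
♞ · · · · · · ♞
· · · · · · · ·
· · · · · · ♙ ·
· · · · · · · ♙
♙ ♙ ♙ ♙ ♙ ♙ · ·
♖ ♘ ♗ ♕ ♔ ♗ ♘ ♖


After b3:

♜ · ♝ ♛ ♚ ♝ · ♜
♟ ♟ ♟ ♟ ♟ ♟ ♟ ♟
♞ · · · · · · ♞
· · · · · · · ·
· · · · · · ♙ ·
· ♙ · · · · · ♙
♙ · ♙ ♙ ♙ ♙ · ·
♖ ♘ ♗ ♕ ♔ ♗ ♘ ♖


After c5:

♜ · ♝ ♛ ♚ ♝ · ♜
♟ ♟ · ♟ ♟ ♟ ♟ ♟
♞ · · · · · · ♞
· · ♟ · · · · ·
· · · · · · ♙ ·
· ♙ · · · · · ♙
♙ · ♙ ♙ ♙ ♙ · ·
♖ ♘ ♗ ♕ ♔ ♗ ♘ ♖


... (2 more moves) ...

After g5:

♜ · ♝ ♛ ♚ ♝ · ♜
♟ ♟ · · ♟ ♟ ♟ ♟
♞ · · · · · · ♞
· · ♟ ♟ · · ♙ ·
· · · · · · · ·
· ♙ · · ♙ · · ♙
♙ · ♙ ♙ · ♙ · ·
♖ ♘ ♗ ♕ ♔ ♗ ♘ ♖


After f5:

♜ · ♝ ♛ ♚ ♝ · ♜
♟ ♟ · · ♟ · ♟ ♟
♞ · · · · · · ♞
· · ♟ ♟ · ♟ ♙ ·
· · · · · · · ·
· ♙ · · ♙ · · ♙
♙ · ♙ ♙ · ♙ · ·
♖ ♘ ♗ ♕ ♔ ♗ ♘ ♖



  a b c d e f g h
  ─────────────────
8│♜ · ♝ ♛ ♚ ♝ · ♜│8
7│♟ ♟ · · ♟ · ♟ ♟│7
6│♞ · · · · · · ♞│6
5│· · ♟ ♟ · ♟ ♙ ·│5
4│· · · · · · · ·│4
3│· ♙ · · ♙ · · ♙│3
2│♙ · ♙ ♙ · ♙ · ·│2
1│♖ ♘ ♗ ♕ ♔ ♗ ♘ ♖│1
  ─────────────────
  a b c d e f g h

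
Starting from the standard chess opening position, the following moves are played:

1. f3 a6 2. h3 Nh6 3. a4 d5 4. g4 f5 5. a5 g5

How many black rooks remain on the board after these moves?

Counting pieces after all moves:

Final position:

  a b c d e f g h
  ─────────────────
8│♜ ♞ ♝ ♛ ♚ ♝ · ♜│8
7│· ♟ ♟ · ♟ · · ♟│7
6│♟ · · · · · · ♞│6
5│♙ · · ♟ · ♟ ♟ ·│5
4│· · · · · · ♙ ·│4
3│· · · · · ♙ · ♙│3
2│· ♙ ♙ ♙ ♙ · · ·│2
1│♖ ♘ ♗ ♕ ♔ ♗ ♘ ♖│1
  ─────────────────
  a b c d e f g h


2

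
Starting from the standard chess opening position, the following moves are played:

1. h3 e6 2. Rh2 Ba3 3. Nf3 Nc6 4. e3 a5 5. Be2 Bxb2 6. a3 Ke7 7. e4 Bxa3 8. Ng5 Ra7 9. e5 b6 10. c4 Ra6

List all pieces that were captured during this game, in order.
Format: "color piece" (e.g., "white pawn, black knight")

Tracking captures:
  Bxb2: captured white pawn
  Bxa3: captured white pawn

white pawn, white pawn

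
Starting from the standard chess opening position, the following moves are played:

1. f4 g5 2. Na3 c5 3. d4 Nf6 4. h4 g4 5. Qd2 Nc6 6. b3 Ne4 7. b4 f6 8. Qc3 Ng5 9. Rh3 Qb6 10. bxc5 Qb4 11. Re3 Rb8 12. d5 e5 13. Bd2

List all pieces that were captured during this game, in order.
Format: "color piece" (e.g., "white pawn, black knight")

Tracking captures:
  bxc5: captured black pawn

black pawn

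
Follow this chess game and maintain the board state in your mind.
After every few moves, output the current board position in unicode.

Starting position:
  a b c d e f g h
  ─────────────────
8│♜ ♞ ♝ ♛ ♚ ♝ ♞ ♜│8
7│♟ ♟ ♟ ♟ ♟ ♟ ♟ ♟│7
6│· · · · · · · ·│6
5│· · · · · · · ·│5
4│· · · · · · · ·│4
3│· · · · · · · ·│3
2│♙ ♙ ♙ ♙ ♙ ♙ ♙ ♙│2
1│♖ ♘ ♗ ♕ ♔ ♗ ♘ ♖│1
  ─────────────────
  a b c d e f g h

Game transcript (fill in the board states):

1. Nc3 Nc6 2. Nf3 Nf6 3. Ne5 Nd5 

  a b c d e f g h
  ─────────────────
8│♜ · ♝ ♛ ♚ ♝ · ♜│8
7│♟ ♟ ♟ ♟ ♟ ♟ ♟ ♟│7
6│· · ♞ · · · · ·│6
5│· · · ♞ ♘ · · ·│5
4│· · · · · · · ·│4
3│· · ♘ · · · · ·│3
2│♙ ♙ ♙ ♙ ♙ ♙ ♙ ♙│2
1│♖ · ♗ ♕ ♔ ♗ · ♖│1
  ─────────────────
  a b c d e f g h

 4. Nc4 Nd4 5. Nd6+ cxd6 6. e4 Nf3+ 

  a b c d e f g h
  ─────────────────
8│♜ · ♝ ♛ ♚ ♝ · ♜│8
7│♟ ♟ · ♟ ♟ ♟ ♟ ♟│7
6│· · · ♟ · · · ·│6
5│· · · ♞ · · · ·│5
4│· · · · ♙ · · ·│4
3│· · ♘ · · ♞ · ·│3
2│♙ ♙ ♙ ♙ · ♙ ♙ ♙│2
1│♖ · ♗ ♕ ♔ ♗ · ♖│1
  ─────────────────
  a b c d e f g h

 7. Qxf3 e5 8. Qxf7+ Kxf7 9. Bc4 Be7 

  a b c d e f g h
  ─────────────────
8│♜ · ♝ ♛ · · · ♜│8
7│♟ ♟ · ♟ ♝ ♚ ♟ ♟│7
6│· · · ♟ · · · ·│6
5│· · · ♞ ♟ · · ·│5
4│· · ♗ · ♙ · · ·│4
3│· · ♘ · · · · ·│3
2│♙ ♙ ♙ ♙ · ♙ ♙ ♙│2
1│♖ · ♗ · ♔ · · ♖│1
  ─────────────────
  a b c d e f g h

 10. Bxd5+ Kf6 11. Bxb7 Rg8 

  a b c d e f g h
  ─────────────────
8│♜ · ♝ ♛ · · ♜ ·│8
7│♟ ♗ · ♟ ♝ · ♟ ♟│7
6│· · · ♟ · ♚ · ·│6
5│· · · · ♟ · · ·│5
4│· · · · ♙ · · ·│4
3│· · ♘ · · · · ·│3
2│♙ ♙ ♙ ♙ · ♙ ♙ ♙│2
1│♖ · ♗ · ♔ · · ♖│1
  ─────────────────
  a b c d e f g h


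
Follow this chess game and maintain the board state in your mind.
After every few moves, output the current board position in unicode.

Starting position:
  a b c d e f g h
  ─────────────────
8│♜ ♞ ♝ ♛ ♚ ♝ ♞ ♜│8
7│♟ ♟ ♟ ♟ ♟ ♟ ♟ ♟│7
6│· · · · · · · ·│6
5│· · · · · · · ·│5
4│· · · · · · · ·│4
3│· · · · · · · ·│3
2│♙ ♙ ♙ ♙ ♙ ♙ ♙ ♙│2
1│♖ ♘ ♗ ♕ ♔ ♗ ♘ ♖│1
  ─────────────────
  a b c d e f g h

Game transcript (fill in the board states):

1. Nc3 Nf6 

  a b c d e f g h
  ─────────────────
8│♜ ♞ ♝ ♛ ♚ ♝ · ♜│8
7│♟ ♟ ♟ ♟ ♟ ♟ ♟ ♟│7
6│· · · · · ♞ · ·│6
5│· · · · · · · ·│5
4│· · · · · · · ·│4
3│· · ♘ · · · · ·│3
2│♙ ♙ ♙ ♙ ♙ ♙ ♙ ♙│2
1│♖ · ♗ ♕ ♔ ♗ ♘ ♖│1
  ─────────────────
  a b c d e f g h

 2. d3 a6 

  a b c d e f g h
  ─────────────────
8│♜ ♞ ♝ ♛ ♚ ♝ · ♜│8
7│· ♟ ♟ ♟ ♟ ♟ ♟ ♟│7
6│♟ · · · · ♞ · ·│6
5│· · · · · · · ·│5
4│· · · · · · · ·│4
3│· · ♘ ♙ · · · ·│3
2│♙ ♙ ♙ · ♙ ♙ ♙ ♙│2
1│♖ · ♗ ♕ ♔ ♗ ♘ ♖│1
  ─────────────────
  a b c d e f g h

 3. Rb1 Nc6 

  a b c d e f g h
  ─────────────────
8│♜ · ♝ ♛ ♚ ♝ · ♜│8
7│· ♟ ♟ ♟ ♟ ♟ ♟ ♟│7
6│♟ · ♞ · · ♞ · ·│6
5│· · · · · · · ·│5
4│· · · · · · · ·│4
3│· · ♘ ♙ · · · ·│3
2│♙ ♙ ♙ · ♙ ♙ ♙ ♙│2
1│· ♖ ♗ ♕ ♔ ♗ ♘ ♖│1
  ─────────────────
  a b c d e f g h

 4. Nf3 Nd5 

  a b c d e f g h
  ─────────────────
8│♜ · ♝ ♛ ♚ ♝ · ♜│8
7│· ♟ ♟ ♟ ♟ ♟ ♟ ♟│7
6│♟ · ♞ · · · · ·│6
5│· · · ♞ · · · ·│5
4│· · · · · · · ·│4
3│· · ♘ ♙ · ♘ · ·│3
2│♙ ♙ ♙ · ♙ ♙ ♙ ♙│2
1│· ♖ ♗ ♕ ♔ ♗ · ♖│1
  ─────────────────
  a b c d e f g h

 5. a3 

  a b c d e f g h
  ─────────────────
8│♜ · ♝ ♛ ♚ ♝ · ♜│8
7│· ♟ ♟ ♟ ♟ ♟ ♟ ♟│7
6│♟ · ♞ · · · · ·│6
5│· · · ♞ · · · ·│5
4│· · · · · · · ·│4
3│♙ · ♘ ♙ · ♘ · ·│3
2│· ♙ ♙ · ♙ ♙ ♙ ♙│2
1│· ♖ ♗ ♕ ♔ ♗ · ♖│1
  ─────────────────
  a b c d e f g h


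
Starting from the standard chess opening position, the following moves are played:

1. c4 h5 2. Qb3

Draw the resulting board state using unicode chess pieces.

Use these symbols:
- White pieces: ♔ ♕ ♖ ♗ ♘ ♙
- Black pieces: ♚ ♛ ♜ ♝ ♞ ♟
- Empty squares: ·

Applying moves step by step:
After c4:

♜ ♞ ♝ ♛ ♚ ♝ ♞ ♜
♟ ♟ ♟ ♟ ♟ ♟ ♟ ♟
· · · · · · · ·
· · · · · · · ·
· · ♙ · · · · ·
· · · · · · · ·
♙ ♙ · ♙ ♙ ♙ ♙ ♙
♖ ♘ ♗ ♕ ♔ ♗ ♘ ♖


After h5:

♜ ♞ ♝ ♛ ♚ ♝ ♞ ♜
♟ ♟ ♟ ♟ ♟ ♟ ♟ ·
· · · · · · · ·
· · · · · · · ♟
· · ♙ · · · · ·
· · · · · · · ·
♙ ♙ · ♙ ♙ ♙ ♙ ♙
♖ ♘ ♗ ♕ ♔ ♗ ♘ ♖


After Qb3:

♜ ♞ ♝ ♛ ♚ ♝ ♞ ♜
♟ ♟ ♟ ♟ ♟ ♟ ♟ ·
· · · · · · · ·
· · · · · · · ♟
· · ♙ · · · · ·
· ♕ · · · · · ·
♙ ♙ · ♙ ♙ ♙ ♙ ♙
♖ ♘ ♗ · ♔ ♗ ♘ ♖



  a b c d e f g h
  ─────────────────
8│♜ ♞ ♝ ♛ ♚ ♝ ♞ ♜│8
7│♟ ♟ ♟ ♟ ♟ ♟ ♟ ·│7
6│· · · · · · · ·│6
5│· · · · · · · ♟│5
4│· · ♙ · · · · ·│4
3│· ♕ · · · · · ·│3
2│♙ ♙ · ♙ ♙ ♙ ♙ ♙│2
1│♖ ♘ ♗ · ♔ ♗ ♘ ♖│1
  ─────────────────
  a b c d e f g h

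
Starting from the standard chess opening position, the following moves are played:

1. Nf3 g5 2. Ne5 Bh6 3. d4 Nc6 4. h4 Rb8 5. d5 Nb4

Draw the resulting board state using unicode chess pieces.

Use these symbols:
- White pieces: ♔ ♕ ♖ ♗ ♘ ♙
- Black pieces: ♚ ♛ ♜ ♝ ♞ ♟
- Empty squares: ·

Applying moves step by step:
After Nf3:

♜ ♞ ♝ ♛ ♚ ♝ ♞ ♜
♟ ♟ ♟ ♟ ♟ ♟ ♟ ♟
· · · · · · · ·
· · · · · · · ·
· · · · · · · ·
· · · · · ♘ · ·
♙ ♙ ♙ ♙ ♙ ♙ ♙ ♙
♖ ♘ ♗ ♕ ♔ ♗ · ♖


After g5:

♜ ♞ ♝ ♛ ♚ ♝ ♞ ♜
♟ ♟ ♟ ♟ ♟ ♟ · ♟
· · · · · · · ·
· · · · · · ♟ ·
· · · · · · · ·
· · · · · ♘ · ·
♙ ♙ ♙ ♙ ♙ ♙ ♙ ♙
♖ ♘ ♗ ♕ ♔ ♗ · ♖


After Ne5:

♜ ♞ ♝ ♛ ♚ ♝ ♞ ♜
♟ ♟ ♟ ♟ ♟ ♟ · ♟
· · · · · · · ·
· · · · ♘ · ♟ ·
· · · · · · · ·
· · · · · · · ·
♙ ♙ ♙ ♙ ♙ ♙ ♙ ♙
♖ ♘ ♗ ♕ ♔ ♗ · ♖


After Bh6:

♜ ♞ ♝ ♛ ♚ · ♞ ♜
♟ ♟ ♟ ♟ ♟ ♟ · ♟
· · · · · · · ♝
· · · · ♘ · ♟ ·
· · · · · · · ·
· · · · · · · ·
♙ ♙ ♙ ♙ ♙ ♙ ♙ ♙
♖ ♘ ♗ ♕ ♔ ♗ · ♖


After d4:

♜ ♞ ♝ ♛ ♚ · ♞ ♜
♟ ♟ ♟ ♟ ♟ ♟ · ♟
· · · · · · · ♝
· · · · ♘ · ♟ ·
· · · ♙ · · · ·
· · · · · · · ·
♙ ♙ ♙ · ♙ ♙ ♙ ♙
♖ ♘ ♗ ♕ ♔ ♗ · ♖


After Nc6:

♜ · ♝ ♛ ♚ · ♞ ♜
♟ ♟ ♟ ♟ ♟ ♟ · ♟
· · ♞ · · · · ♝
· · · · ♘ · ♟ ·
· · · ♙ · · · ·
· · · · · · · ·
♙ ♙ ♙ · ♙ ♙ ♙ ♙
♖ ♘ ♗ ♕ ♔ ♗ · ♖


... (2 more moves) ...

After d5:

· ♜ ♝ ♛ ♚ · ♞ ♜
♟ ♟ ♟ ♟ ♟ ♟ · ♟
· · ♞ · · · · ♝
· · · ♙ ♘ · ♟ ·
· · · · · · · ♙
· · · · · · · ·
♙ ♙ ♙ · ♙ ♙ ♙ ·
♖ ♘ ♗ ♕ ♔ ♗ · ♖


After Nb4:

· ♜ ♝ ♛ ♚ · ♞ ♜
♟ ♟ ♟ ♟ ♟ ♟ · ♟
· · · · · · · ♝
· · · ♙ ♘ · ♟ ·
· ♞ · · · · · ♙
· · · · · · · ·
♙ ♙ ♙ · ♙ ♙ ♙ ·
♖ ♘ ♗ ♕ ♔ ♗ · ♖



  a b c d e f g h
  ─────────────────
8│· ♜ ♝ ♛ ♚ · ♞ ♜│8
7│♟ ♟ ♟ ♟ ♟ ♟ · ♟│7
6│· · · · · · · ♝│6
5│· · · ♙ ♘ · ♟ ·│5
4│· ♞ · · · · · ♙│4
3│· · · · · · · ·│3
2│♙ ♙ ♙ · ♙ ♙ ♙ ·│2
1│♖ ♘ ♗ ♕ ♔ ♗ · ♖│1
  ─────────────────
  a b c d e f g h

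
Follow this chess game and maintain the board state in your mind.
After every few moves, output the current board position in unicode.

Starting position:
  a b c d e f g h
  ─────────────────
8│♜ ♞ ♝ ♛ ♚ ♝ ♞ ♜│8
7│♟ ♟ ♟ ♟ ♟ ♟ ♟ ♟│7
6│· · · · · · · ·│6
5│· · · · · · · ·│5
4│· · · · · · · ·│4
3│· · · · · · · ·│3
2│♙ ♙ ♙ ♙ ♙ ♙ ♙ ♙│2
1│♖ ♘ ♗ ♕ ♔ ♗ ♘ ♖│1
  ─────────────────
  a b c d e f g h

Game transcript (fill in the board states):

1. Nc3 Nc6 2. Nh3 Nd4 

  a b c d e f g h
  ─────────────────
8│♜ · ♝ ♛ ♚ ♝ ♞ ♜│8
7│♟ ♟ ♟ ♟ ♟ ♟ ♟ ♟│7
6│· · · · · · · ·│6
5│· · · · · · · ·│5
4│· · · ♞ · · · ·│4
3│· · ♘ · · · · ♘│3
2│♙ ♙ ♙ ♙ ♙ ♙ ♙ ♙│2
1│♖ · ♗ ♕ ♔ ♗ · ♖│1
  ─────────────────
  a b c d e f g h

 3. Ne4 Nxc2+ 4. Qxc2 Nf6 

  a b c d e f g h
  ─────────────────
8│♜ · ♝ ♛ ♚ ♝ · ♜│8
7│♟ ♟ ♟ ♟ ♟ ♟ ♟ ♟│7
6│· · · · · ♞ · ·│6
5│· · · · · · · ·│5
4│· · · · ♘ · · ·│4
3│· · · · · · · ♘│3
2│♙ ♙ ♕ ♙ ♙ ♙ ♙ ♙│2
1│♖ · ♗ · ♔ ♗ · ♖│1
  ─────────────────
  a b c d e f g h

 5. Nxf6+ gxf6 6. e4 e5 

  a b c d e f g h
  ─────────────────
8│♜ · ♝ ♛ ♚ ♝ · ♜│8
7│♟ ♟ ♟ ♟ · ♟ · ♟│7
6│· · · · · ♟ · ·│6
5│· · · · ♟ · · ·│5
4│· · · · ♙ · · ·│4
3│· · · · · · · ♘│3
2│♙ ♙ ♕ ♙ · ♙ ♙ ♙│2
1│♖ · ♗ · ♔ ♗ · ♖│1
  ─────────────────
  a b c d e f g h

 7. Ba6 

  a b c d e f g h
  ─────────────────
8│♜ · ♝ ♛ ♚ ♝ · ♜│8
7│♟ ♟ ♟ ♟ · ♟ · ♟│7
6│♗ · · · · ♟ · ·│6
5│· · · · ♟ · · ·│5
4│· · · · ♙ · · ·│4
3│· · · · · · · ♘│3
2│♙ ♙ ♕ ♙ · ♙ ♙ ♙│2
1│♖ · ♗ · ♔ · · ♖│1
  ─────────────────
  a b c d e f g h


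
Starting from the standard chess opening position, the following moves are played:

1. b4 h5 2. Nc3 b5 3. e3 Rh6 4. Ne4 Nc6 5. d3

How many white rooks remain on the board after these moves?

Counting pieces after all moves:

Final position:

  a b c d e f g h
  ─────────────────
8│♜ · ♝ ♛ ♚ ♝ ♞ ·│8
7│♟ · ♟ ♟ ♟ ♟ ♟ ·│7
6│· · ♞ · · · · ♜│6
5│· ♟ · · · · · ♟│5
4│· ♙ · · ♘ · · ·│4
3│· · · ♙ ♙ · · ·│3
2│♙ · ♙ · · ♙ ♙ ♙│2
1│♖ · ♗ ♕ ♔ ♗ ♘ ♖│1
  ─────────────────
  a b c d e f g h


2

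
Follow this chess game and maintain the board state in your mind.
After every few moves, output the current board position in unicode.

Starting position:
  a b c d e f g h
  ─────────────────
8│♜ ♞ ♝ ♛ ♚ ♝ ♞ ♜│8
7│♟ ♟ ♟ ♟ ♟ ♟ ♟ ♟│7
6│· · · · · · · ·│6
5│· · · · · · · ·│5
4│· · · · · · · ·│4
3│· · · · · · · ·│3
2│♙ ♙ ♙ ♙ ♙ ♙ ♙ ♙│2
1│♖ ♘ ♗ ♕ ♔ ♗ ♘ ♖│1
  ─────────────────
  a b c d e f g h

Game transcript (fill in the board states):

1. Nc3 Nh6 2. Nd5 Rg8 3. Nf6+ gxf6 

  a b c d e f g h
  ─────────────────
8│♜ ♞ ♝ ♛ ♚ ♝ ♜ ·│8
7│♟ ♟ ♟ ♟ ♟ ♟ · ♟│7
6│· · · · · ♟ · ♞│6
5│· · · · · · · ·│5
4│· · · · · · · ·│4
3│· · · · · · · ·│3
2│♙ ♙ ♙ ♙ ♙ ♙ ♙ ♙│2
1│♖ · ♗ ♕ ♔ ♗ ♘ ♖│1
  ─────────────────
  a b c d e f g h

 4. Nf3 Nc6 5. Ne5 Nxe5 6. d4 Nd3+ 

  a b c d e f g h
  ─────────────────
8│♜ · ♝ ♛ ♚ ♝ ♜ ·│8
7│♟ ♟ ♟ ♟ ♟ ♟ · ♟│7
6│· · · · · ♟ · ♞│6
5│· · · · · · · ·│5
4│· · · ♙ · · · ·│4
3│· · · ♞ · · · ·│3
2│♙ ♙ ♙ · ♙ ♙ ♙ ♙│2
1│♖ · ♗ ♕ ♔ ♗ · ♖│1
  ─────────────────
  a b c d e f g h

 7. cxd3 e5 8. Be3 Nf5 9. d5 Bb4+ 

  a b c d e f g h
  ─────────────────
8│♜ · ♝ ♛ ♚ · ♜ ·│8
7│♟ ♟ ♟ ♟ · ♟ · ♟│7
6│· · · · · ♟ · ·│6
5│· · · ♙ ♟ ♞ · ·│5
4│· ♝ · · · · · ·│4
3│· · · ♙ ♗ · · ·│3
2│♙ ♙ · · ♙ ♙ ♙ ♙│2
1│♖ · · ♕ ♔ ♗ · ♖│1
  ─────────────────
  a b c d e f g h

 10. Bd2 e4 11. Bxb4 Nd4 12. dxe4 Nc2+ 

  a b c d e f g h
  ─────────────────
8│♜ · ♝ ♛ ♚ · ♜ ·│8
7│♟ ♟ ♟ ♟ · ♟ · ♟│7
6│· · · · · ♟ · ·│6
5│· · · ♙ · · · ·│5
4│· ♗ · · ♙ · · ·│4
3│· · · · · · · ·│3
2│♙ ♙ ♞ · ♙ ♙ ♙ ♙│2
1│♖ · · ♕ ♔ ♗ · ♖│1
  ─────────────────
  a b c d e f g h

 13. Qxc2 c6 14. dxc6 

  a b c d e f g h
  ─────────────────
8│♜ · ♝ ♛ ♚ · ♜ ·│8
7│♟ ♟ · ♟ · ♟ · ♟│7
6│· · ♙ · · ♟ · ·│6
5│· · · · · · · ·│5
4│· ♗ · · ♙ · · ·│4
3│· · · · · · · ·│3
2│♙ ♙ ♕ · ♙ ♙ ♙ ♙│2
1│♖ · · · ♔ ♗ · ♖│1
  ─────────────────
  a b c d e f g h


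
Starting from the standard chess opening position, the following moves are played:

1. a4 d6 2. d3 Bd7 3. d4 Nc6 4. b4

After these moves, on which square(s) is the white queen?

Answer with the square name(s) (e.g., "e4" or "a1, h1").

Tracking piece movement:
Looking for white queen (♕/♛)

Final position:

  a b c d e f g h
  ─────────────────
8│♜ · · ♛ ♚ ♝ ♞ ♜│8
7│♟ ♟ ♟ ♝ ♟ ♟ ♟ ♟│7
6│· · ♞ ♟ · · · ·│6
5│· · · · · · · ·│5
4│♙ ♙ · ♙ · · · ·│4
3│· · · · · · · ·│3
2│· · ♙ · ♙ ♙ ♙ ♙│2
1│♖ ♘ ♗ ♕ ♔ ♗ ♘ ♖│1
  ─────────────────
  a b c d e f g h


d1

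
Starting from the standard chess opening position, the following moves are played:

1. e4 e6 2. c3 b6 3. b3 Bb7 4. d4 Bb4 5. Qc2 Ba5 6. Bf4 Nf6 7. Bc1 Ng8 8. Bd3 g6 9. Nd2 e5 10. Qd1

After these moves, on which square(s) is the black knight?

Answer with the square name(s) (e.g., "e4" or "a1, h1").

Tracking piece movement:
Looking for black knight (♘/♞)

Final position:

  a b c d e f g h
  ─────────────────
8│♜ ♞ · ♛ ♚ · ♞ ♜│8
7│♟ ♝ ♟ ♟ · ♟ · ♟│7
6│· ♟ · · · · ♟ ·│6
5│♝ · · · ♟ · · ·│5
4│· · · ♙ ♙ · · ·│4
3│· ♙ ♙ ♗ · · · ·│3
2│♙ · · ♘ · ♙ ♙ ♙│2
1│♖ · ♗ ♕ ♔ · ♘ ♖│1
  ─────────────────
  a b c d e f g h


b8, g8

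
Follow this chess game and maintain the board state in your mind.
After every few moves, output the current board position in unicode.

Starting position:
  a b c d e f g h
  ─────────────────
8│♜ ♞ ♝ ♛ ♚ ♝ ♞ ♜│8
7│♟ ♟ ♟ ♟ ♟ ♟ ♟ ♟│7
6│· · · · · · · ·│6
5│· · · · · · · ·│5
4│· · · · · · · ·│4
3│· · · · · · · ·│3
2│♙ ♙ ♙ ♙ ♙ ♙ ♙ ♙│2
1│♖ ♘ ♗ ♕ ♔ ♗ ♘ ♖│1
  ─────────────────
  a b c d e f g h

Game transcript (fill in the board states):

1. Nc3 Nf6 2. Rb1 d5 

  a b c d e f g h
  ─────────────────
8│♜ ♞ ♝ ♛ ♚ ♝ · ♜│8
7│♟ ♟ ♟ · ♟ ♟ ♟ ♟│7
6│· · · · · ♞ · ·│6
5│· · · ♟ · · · ·│5
4│· · · · · · · ·│4
3│· · ♘ · · · · ·│3
2│♙ ♙ ♙ ♙ ♙ ♙ ♙ ♙│2
1│· ♖ ♗ ♕ ♔ ♗ ♘ ♖│1
  ─────────────────
  a b c d e f g h

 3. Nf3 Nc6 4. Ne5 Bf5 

  a b c d e f g h
  ─────────────────
8│♜ · · ♛ ♚ ♝ · ♜│8
7│♟ ♟ ♟ · ♟ ♟ ♟ ♟│7
6│· · ♞ · · ♞ · ·│6
5│· · · ♟ ♘ ♝ · ·│5
4│· · · · · · · ·│4
3│· · ♘ · · · · ·│3
2│♙ ♙ ♙ ♙ ♙ ♙ ♙ ♙│2
1│· ♖ ♗ ♕ ♔ ♗ · ♖│1
  ─────────────────
  a b c d e f g h

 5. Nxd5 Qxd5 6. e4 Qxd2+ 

  a b c d e f g h
  ─────────────────
8│♜ · · · ♚ ♝ · ♜│8
7│♟ ♟ ♟ · ♟ ♟ ♟ ♟│7
6│· · ♞ · · ♞ · ·│6
5│· · · · ♘ ♝ · ·│5
4│· · · · ♙ · · ·│4
3│· · · · · · · ·│3
2│♙ ♙ ♙ ♛ · ♙ ♙ ♙│2
1│· ♖ ♗ ♕ ♔ ♗ · ♖│1
  ─────────────────
  a b c d e f g h

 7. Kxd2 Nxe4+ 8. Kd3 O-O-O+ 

  a b c d e f g h
  ─────────────────
8│· · ♚ ♜ · ♝ · ♜│8
7│♟ ♟ ♟ · ♟ ♟ ♟ ♟│7
6│· · ♞ · · · · ·│6
5│· · · · ♘ ♝ · ·│5
4│· · · · ♞ · · ·│4
3│· · · ♔ · · · ·│3
2│♙ ♙ ♙ · · ♙ ♙ ♙│2
1│· ♖ ♗ ♕ · ♗ · ♖│1
  ─────────────────
  a b c d e f g h

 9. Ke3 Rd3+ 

  a b c d e f g h
  ─────────────────
8│· · ♚ · · ♝ · ♜│8
7│♟ ♟ ♟ · ♟ ♟ ♟ ♟│7
6│· · ♞ · · · · ·│6
5│· · · · ♘ ♝ · ·│5
4│· · · · ♞ · · ·│4
3│· · · ♜ ♔ · · ·│3
2│♙ ♙ ♙ · · ♙ ♙ ♙│2
1│· ♖ ♗ ♕ · ♗ · ♖│1
  ─────────────────
  a b c d e f g h


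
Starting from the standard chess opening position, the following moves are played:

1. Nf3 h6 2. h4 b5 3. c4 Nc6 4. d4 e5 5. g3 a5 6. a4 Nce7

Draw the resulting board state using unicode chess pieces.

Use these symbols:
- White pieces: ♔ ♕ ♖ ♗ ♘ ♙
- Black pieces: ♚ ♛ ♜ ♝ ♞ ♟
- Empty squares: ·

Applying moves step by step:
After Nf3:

♜ ♞ ♝ ♛ ♚ ♝ ♞ ♜
♟ ♟ ♟ ♟ ♟ ♟ ♟ ♟
· · · · · · · ·
· · · · · · · ·
· · · · · · · ·
· · · · · ♘ · ·
♙ ♙ ♙ ♙ ♙ ♙ ♙ ♙
♖ ♘ ♗ ♕ ♔ ♗ · ♖


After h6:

♜ ♞ ♝ ♛ ♚ ♝ ♞ ♜
♟ ♟ ♟ ♟ ♟ ♟ ♟ ·
· · · · · · · ♟
· · · · · · · ·
· · · · · · · ·
· · · · · ♘ · ·
♙ ♙ ♙ ♙ ♙ ♙ ♙ ♙
♖ ♘ ♗ ♕ ♔ ♗ · ♖


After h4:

♜ ♞ ♝ ♛ ♚ ♝ ♞ ♜
♟ ♟ ♟ ♟ ♟ ♟ ♟ ·
· · · · · · · ♟
· · · · · · · ·
· · · · · · · ♙
· · · · · ♘ · ·
♙ ♙ ♙ ♙ ♙ ♙ ♙ ·
♖ ♘ ♗ ♕ ♔ ♗ · ♖


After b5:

♜ ♞ ♝ ♛ ♚ ♝ ♞ ♜
♟ · ♟ ♟ ♟ ♟ ♟ ·
· · · · · · · ♟
· ♟ · · · · · ·
· · · · · · · ♙
· · · · · ♘ · ·
♙ ♙ ♙ ♙ ♙ ♙ ♙ ·
♖ ♘ ♗ ♕ ♔ ♗ · ♖


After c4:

♜ ♞ ♝ ♛ ♚ ♝ ♞ ♜
♟ · ♟ ♟ ♟ ♟ ♟ ·
· · · · · · · ♟
· ♟ · · · · · ·
· · ♙ · · · · ♙
· · · · · ♘ · ·
♙ ♙ · ♙ ♙ ♙ ♙ ·
♖ ♘ ♗ ♕ ♔ ♗ · ♖


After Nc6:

♜ · ♝ ♛ ♚ ♝ ♞ ♜
♟ · ♟ ♟ ♟ ♟ ♟ ·
· · ♞ · · · · ♟
· ♟ · · · · · ·
· · ♙ · · · · ♙
· · · · · ♘ · ·
♙ ♙ · ♙ ♙ ♙ ♙ ·
♖ ♘ ♗ ♕ ♔ ♗ · ♖


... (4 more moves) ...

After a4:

♜ · ♝ ♛ ♚ ♝ ♞ ♜
· · ♟ ♟ · ♟ ♟ ·
· · ♞ · · · · ♟
♟ ♟ · · ♟ · · ·
♙ · ♙ ♙ · · · ♙
· · · · · ♘ ♙ ·
· ♙ · · ♙ ♙ · ·
♖ ♘ ♗ ♕ ♔ ♗ · ♖


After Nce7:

♜ · ♝ ♛ ♚ ♝ ♞ ♜
· · ♟ ♟ ♞ ♟ ♟ ·
· · · · · · · ♟
♟ ♟ · · ♟ · · ·
♙ · ♙ ♙ · · · ♙
· · · · · ♘ ♙ ·
· ♙ · · ♙ ♙ · ·
♖ ♘ ♗ ♕ ♔ ♗ · ♖



  a b c d e f g h
  ─────────────────
8│♜ · ♝ ♛ ♚ ♝ ♞ ♜│8
7│· · ♟ ♟ ♞ ♟ ♟ ·│7
6│· · · · · · · ♟│6
5│♟ ♟ · · ♟ · · ·│5
4│♙ · ♙ ♙ · · · ♙│4
3│· · · · · ♘ ♙ ·│3
2│· ♙ · · ♙ ♙ · ·│2
1│♖ ♘ ♗ ♕ ♔ ♗ · ♖│1
  ─────────────────
  a b c d e f g h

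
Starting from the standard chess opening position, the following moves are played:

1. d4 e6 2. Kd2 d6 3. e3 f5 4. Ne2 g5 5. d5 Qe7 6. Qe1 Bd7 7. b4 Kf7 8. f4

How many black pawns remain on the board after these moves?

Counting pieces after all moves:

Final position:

  a b c d e f g h
  ─────────────────
8│♜ ♞ · · · ♝ ♞ ♜│8
7│♟ ♟ ♟ ♝ ♛ ♚ · ♟│7
6│· · · ♟ ♟ · · ·│6
5│· · · ♙ · ♟ ♟ ·│5
4│· ♙ · · · ♙ · ·│4
3│· · · · ♙ · · ·│3
2│♙ · ♙ ♔ ♘ · ♙ ♙│2
1│♖ ♘ ♗ · ♕ ♗ · ♖│1
  ─────────────────
  a b c d e f g h


8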